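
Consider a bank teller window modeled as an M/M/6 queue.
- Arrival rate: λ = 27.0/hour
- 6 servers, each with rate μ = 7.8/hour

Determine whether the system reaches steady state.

Stability requires ρ = λ/(cμ) < 1
ρ = 27.0/(6 × 7.8) = 27.0/46.80 = 0.5769
Since 0.5769 < 1, the system is STABLE.
The servers are busy 57.69% of the time.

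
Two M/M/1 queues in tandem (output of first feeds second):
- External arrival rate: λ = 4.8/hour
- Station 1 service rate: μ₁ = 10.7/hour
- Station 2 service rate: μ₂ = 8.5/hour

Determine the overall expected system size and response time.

By Jackson's theorem, each station behaves as independent M/M/1.
Station 1: ρ₁ = 4.8/10.7 = 0.4486, L₁ = ρ₁/(1-ρ₁) = λ/(μ₁-λ) = 4.8/5.90 = 0.8136
Station 2: ρ₂ = 4.8/8.5 = 0.5647, L₂ = ρ₂/(1-ρ₂) = λ/(μ₂-λ) = 4.8/3.70 = 1.2973
Total: L = L₁ + L₂ = 0.8136 + 1.2973 = 2.1109
W = L/λ = 2.1109/4.8 = 0.4398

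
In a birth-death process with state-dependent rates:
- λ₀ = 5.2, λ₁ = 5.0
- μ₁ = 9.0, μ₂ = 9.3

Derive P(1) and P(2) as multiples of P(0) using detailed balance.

Balance equations:
State 0: λ₀P₀ = μ₁P₁ → P₁ = (λ₀/μ₁)P₀ = (5.2/9.0)P₀ = 0.5778P₀
State 1: P₂ = (λ₀λ₁)/(μ₁μ₂)P₀ = (5.2×5.0)/(9.0×9.3)P₀ = 0.3106P₀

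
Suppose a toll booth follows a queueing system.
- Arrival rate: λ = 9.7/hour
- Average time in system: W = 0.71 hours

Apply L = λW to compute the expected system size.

Little's Law: L = λW
L = 9.7 × 0.71 = 6.8870 vehicles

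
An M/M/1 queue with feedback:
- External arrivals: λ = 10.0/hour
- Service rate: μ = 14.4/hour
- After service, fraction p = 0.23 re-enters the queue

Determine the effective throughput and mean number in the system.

Effective arrival rate: λ_eff = λ/(1-p) = 10.0/(1-0.23) = 10.0/0.77 = 12.98701
ρ = λ_eff/μ = 12.98701/14.4 = 0.901876
L = ρ/(1-ρ) = 0.901876/(1-0.901876) = 9.1912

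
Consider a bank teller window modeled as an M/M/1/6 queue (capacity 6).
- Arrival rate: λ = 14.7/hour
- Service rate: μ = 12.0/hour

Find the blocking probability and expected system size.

ρ = λ/μ = 14.7/12.0 = 1.2250
P₀ = (1-ρ)/(1-ρ^(K+1)) = (1-1.2250)/(1-1.2250^7) = -0.2250/-3.1395 = 0.07167
P_K = P₀×ρ^K = 0.07167 × 1.2250^6 = 0.07167 × 3.3792 = 0.2422
Blocking probability P_6 = 0.2422 (24.22%)
L = ρ[1 - (K+1)ρ^K + Kρ^(K+1)] / [(1-ρ)(1-ρ^(K+1))]
L = 1.2250 × (1 - 7×3.37922 + 6×4.13955) / ((1 - 1.2250) × (1 - 4.13955)) = 3.7852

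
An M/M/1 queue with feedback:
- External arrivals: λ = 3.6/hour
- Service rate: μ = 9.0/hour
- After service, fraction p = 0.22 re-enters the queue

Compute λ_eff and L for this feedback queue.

Effective arrival rate: λ_eff = λ/(1-p) = 3.6/(1-0.22) = 3.6/0.78 = 4.6154
ρ = λ_eff/μ = 4.6154/9.0 = 0.51282
L = ρ/(1-ρ) = 0.51282/(1-0.51282) = 1.0526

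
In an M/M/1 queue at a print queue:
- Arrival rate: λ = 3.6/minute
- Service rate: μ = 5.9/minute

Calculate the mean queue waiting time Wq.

First, compute utilization: ρ = λ/μ = 3.6/5.9 = 0.6102
For M/M/1: Wq = λ/(μ(μ-λ))
Wq = 3.6/(5.9 × (5.9-3.6))
Wq = 3.6/(5.9 × 2.30)
Wq = 0.2653 minutes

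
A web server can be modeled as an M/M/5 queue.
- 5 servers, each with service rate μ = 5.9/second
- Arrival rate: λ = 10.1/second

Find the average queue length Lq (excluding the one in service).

Traffic intensity: ρ = λ/(cμ) = 10.1/(5×5.9) = 0.3424
Since ρ = 0.3424 < 1, system is stable.
Offered load a = λ/μ = cρ = 10.1/5.9 = 1.7119
P₀ = [ Σₙ₌₀^4 aⁿ/n! + a^5/(5!(1-ρ)) ]⁻¹
Σ = a^0/0! + a^1/1! + a^2/2! + a^3/3! + a^4/4! = 1.0000 + 1.7119 + 1.4652 + 0.8361 + 0.3578 = 5.3710
a^5/(5!(1-ρ)) = 14.7010/(120 × 0.6576) = 0.1863
P₀ = 1/(5.3710 + 0.1863) = 0.1799
Lq = P₀·a^5·ρ / (5!(1-ρ)²) = 0.1799 × 14.7010 × 0.3424 / (120 × 0.4325) = 0.01745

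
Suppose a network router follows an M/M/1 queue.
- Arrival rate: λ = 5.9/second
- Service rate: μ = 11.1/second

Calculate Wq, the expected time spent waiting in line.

First, compute utilization: ρ = λ/μ = 5.9/11.1 = 0.5315
For M/M/1: Wq = λ/(μ(μ-λ))
Wq = 5.9/(11.1 × (11.1-5.9))
Wq = 5.9/(11.1 × 5.20)
Wq = 0.1022 seconds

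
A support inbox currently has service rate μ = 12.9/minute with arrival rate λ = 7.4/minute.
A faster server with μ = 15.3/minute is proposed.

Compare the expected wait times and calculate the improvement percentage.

System 1: ρ₁ = 7.4/12.9 = 0.5736, W₁ = 1/(12.9-7.4) = 0.18182
System 2: ρ₂ = 7.4/15.3 = 0.4837, W₂ = 1/(15.3-7.4) = 0.12658
Improvement: (W₁-W₂)/W₁ = (0.18182-0.12658)/0.18182 = 30.38%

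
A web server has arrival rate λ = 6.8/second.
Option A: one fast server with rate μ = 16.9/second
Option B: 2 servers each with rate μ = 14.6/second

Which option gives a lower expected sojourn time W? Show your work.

Option A: single server μ = 16.9 (M/M/1)
  ρ_A = 6.8/16.9 = 0.4024
  W_A = 1/(μ-λ) = 1/(16.9-6.8) = 1/10.10 = 0.09901

Option B: 2 servers μ = 14.6 (M/M/2)
  ρ_B = λ/(cμ) = 6.8/(2×14.6) = 0.2329
  Offered load a = λ/μ = cρ = 6.8/14.6 = 0.4658
  P₀ = [ Σₙ₌₀^1 aⁿ/n! + a^2/(2!(1-ρ)) ]⁻¹
  Σ = a^0/0! + a^1/1! = 1.0000 + 0.4658 = 1.4658
  a^2/(2!(1-ρ)) = 0.2169/(2 × 0.7671) = 0.1414
  P₀ = 1/(1.4658 + 0.1414) = 0.6222
  Lq = P₀·a^2·ρ / (2!(1-ρ)²) = 0.62222 × 0.21693 × 0.23288 / (2 × 0.58848) = 0.02671
  Wq_B = Lq/λ = 0.0267069/6.8 = 0.003927
  W_B = Wq_B + 1/μ = 0.003927 + 0.06849 = 0.07242

Since W_B = 0.07242 < W_A = 0.09901, Option B (multiple servers) has the shorter time in system.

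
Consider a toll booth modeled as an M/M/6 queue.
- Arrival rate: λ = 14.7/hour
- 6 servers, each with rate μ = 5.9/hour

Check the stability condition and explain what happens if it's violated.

Stability requires ρ = λ/(cμ) < 1
ρ = 14.7/(6 × 5.9) = 14.7/35.40 = 0.4153
Since 0.4153 < 1, the system is STABLE.
The servers are busy 41.53% of the time.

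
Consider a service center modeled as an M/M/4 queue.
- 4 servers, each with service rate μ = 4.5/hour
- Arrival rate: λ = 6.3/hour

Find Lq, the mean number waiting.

Traffic intensity: ρ = λ/(cμ) = 6.3/(4×4.5) = 0.3500
Since ρ = 0.3500 < 1, system is stable.
Offered load a = λ/μ = cρ = 6.3/4.5 = 1.4000
P₀ = [ Σₙ₌₀^3 aⁿ/n! + a^4/(4!(1-ρ)) ]⁻¹
Σ = a^0/0! + a^1/1! + a^2/2! + a^3/3! = 1.0000 + 1.4000 + 0.9800 + 0.4573 = 3.8373
a^4/(4!(1-ρ)) = 3.8416/(24 × 0.6500) = 0.2463
P₀ = 1/(3.8373 + 0.2463) = 0.2449
Lq = P₀·a^4·ρ / (4!(1-ρ)²) = 0.2449 × 3.8416 × 0.3500 / (24 × 0.4225) = 0.03247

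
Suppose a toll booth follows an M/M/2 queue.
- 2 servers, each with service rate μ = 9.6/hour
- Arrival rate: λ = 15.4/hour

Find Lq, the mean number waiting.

Traffic intensity: ρ = λ/(cμ) = 15.4/(2×9.6) = 0.8021
Since ρ = 0.8021 < 1, system is stable.
Offered load a = λ/μ = cρ = 15.4/9.6 = 1.6042
P₀ = [ Σₙ₌₀^1 aⁿ/n! + a^2/(2!(1-ρ)) ]⁻¹
Σ = a^0/0! + a^1/1! = 1.0000 + 1.6042 = 2.6042
a^2/(2!(1-ρ)) = 2.5734/(2 × 0.19792) = 6.5011
P₀ = 1/(2.6042 + 6.5011) = 0.1098
Lq = P₀·a^2·ρ / (2!(1-ρ)²) = 0.109827 × 2.57335 × 0.802083 / (2 × 0.0391710) = 2.8936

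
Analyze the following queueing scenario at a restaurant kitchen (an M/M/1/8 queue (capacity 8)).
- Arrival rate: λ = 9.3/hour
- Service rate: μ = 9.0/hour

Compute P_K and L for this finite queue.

ρ = λ/μ = 9.3/9.0 = 1.033333
P₀ = (1-ρ)/(1-ρ^(K+1)) = (1-1.033333)/(1-1.033333^9) = -0.033333/-0.34327 = 0.09710
P_K = P₀×ρ^K = 0.09710 × 1.033333^8 = 0.09710 × 1.2999 = 0.1262
Blocking probability P_8 = 0.1262 (12.62%)
L = ρ[1 - (K+1)ρ^K + Kρ^(K+1)] / [(1-ρ)(1-ρ^(K+1))]
L = 1.033333 × (1 - 9×1.2999373 + 8×1.3432681) / ((1 - 1.033333) × (1 - 1.3432681)) = 4.2183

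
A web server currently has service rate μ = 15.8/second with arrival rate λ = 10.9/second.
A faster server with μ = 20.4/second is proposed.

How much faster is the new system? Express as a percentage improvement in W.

System 1: ρ₁ = 10.9/15.8 = 0.6899, W₁ = 1/(15.8-10.9) = 0.20408
System 2: ρ₂ = 10.9/20.4 = 0.5343, W₂ = 1/(20.4-10.9) = 0.10526
Improvement: (W₁-W₂)/W₁ = (0.20408-0.10526)/0.20408 = 48.42%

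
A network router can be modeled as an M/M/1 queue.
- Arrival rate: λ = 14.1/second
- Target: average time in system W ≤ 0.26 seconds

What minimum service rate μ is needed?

For M/M/1: W = 1/(μ-λ)
Need W ≤ 0.26, so 1/(μ-λ) ≤ 0.26
μ - λ ≥ 1/0.26 = 3.8462
μ ≥ 14.1 + 3.8462 = 17.9462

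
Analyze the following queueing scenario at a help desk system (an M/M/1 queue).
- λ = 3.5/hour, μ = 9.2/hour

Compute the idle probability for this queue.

ρ = λ/μ = 3.5/9.2 = 0.3804
P(0) = 1 - ρ = 1 - 0.3804 = 0.6196
The server is idle 61.96% of the time.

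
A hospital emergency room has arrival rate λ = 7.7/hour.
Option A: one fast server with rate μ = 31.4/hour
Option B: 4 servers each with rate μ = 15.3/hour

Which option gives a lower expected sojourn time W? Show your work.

Option A: single server μ = 31.4 (M/M/1)
  ρ_A = 7.7/31.4 = 0.2452
  W_A = 1/(μ-λ) = 1/(31.4-7.7) = 1/23.70 = 0.04219

Option B: 4 servers μ = 15.3 (M/M/4)
  ρ_B = λ/(cμ) = 7.7/(4×15.3) = 0.1258
  Offered load a = λ/μ = cρ = 7.7/15.3 = 0.5033
  P₀ = [ Σₙ₌₀^3 aⁿ/n! + a^4/(4!(1-ρ)) ]⁻¹
  Σ = a^0/0! + a^1/1! + a^2/2! + a^3/3! = 1.0000 + 0.50327 + 0.12664 + 0.021245 = 1.6512
  a^4/(4!(1-ρ)) = 0.06415/(24 × 0.8742) = 0.003058
  P₀ = 1/(1.6512 + 0.003058) = 0.6045
  Lq = P₀·a^4·ρ / (4!(1-ρ)²) = 0.6045 × 0.06415 × 0.1258 / (24 × 0.7642) = 0.0002660
  Wq_B = Lq/λ = 0.0002660/7.7 = 0.00003455
  W_B = Wq_B + 1/μ = 0.00003455 + 0.06536 = 0.06539

Since W_A = 0.04219 < W_B = 0.06539, Option A (single fast server) has the shorter time in system.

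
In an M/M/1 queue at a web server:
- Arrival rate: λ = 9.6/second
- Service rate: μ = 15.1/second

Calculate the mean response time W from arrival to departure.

First, compute utilization: ρ = λ/μ = 9.6/15.1 = 0.6358
For M/M/1: W = 1/(μ-λ)
W = 1/(15.1-9.6) = 1/5.50
W = 0.1818 seconds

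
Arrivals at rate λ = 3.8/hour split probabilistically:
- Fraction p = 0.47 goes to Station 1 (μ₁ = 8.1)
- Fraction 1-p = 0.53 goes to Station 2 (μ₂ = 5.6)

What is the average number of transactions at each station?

Effective rates: λ₁ = 3.8×0.47 = 1.786, λ₂ = 3.8×0.53 = 2.014
Station 1: ρ₁ = 1.786/8.1 = 0.2205, L₁ = ρ₁/(1-ρ₁) = 0.2205/(1-0.2205) = 0.2829
Station 2: ρ₂ = 2.014/5.6 = 0.35964, L₂ = ρ₂/(1-ρ₂) = 0.35964/(1-0.35964) = 0.5616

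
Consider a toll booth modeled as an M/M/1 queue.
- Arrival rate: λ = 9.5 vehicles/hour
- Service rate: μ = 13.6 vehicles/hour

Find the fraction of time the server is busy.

Server utilization: ρ = λ/μ
ρ = 9.5/13.6 = 0.6985
The server is busy 69.85% of the time.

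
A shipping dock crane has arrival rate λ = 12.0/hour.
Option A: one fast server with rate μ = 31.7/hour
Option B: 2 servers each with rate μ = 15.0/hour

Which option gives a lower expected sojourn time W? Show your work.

Option A: single server μ = 31.7 (M/M/1)
  ρ_A = 12.0/31.7 = 0.3785
  W_A = 1/(μ-λ) = 1/(31.7-12.0) = 1/19.70 = 0.05076

Option B: 2 servers μ = 15.0 (M/M/2)
  ρ_B = λ/(cμ) = 12.0/(2×15.0) = 0.4000
  Offered load a = λ/μ = cρ = 12.0/15.0 = 0.8000
  P₀ = [ Σₙ₌₀^1 aⁿ/n! + a^2/(2!(1-ρ)) ]⁻¹
  Σ = a^0/0! + a^1/1! = 1.0000 + 0.8000 = 1.8000
  a^2/(2!(1-ρ)) = 0.6400/(2 × 0.6000) = 0.5333
  P₀ = 1/(1.8000 + 0.5333) = 0.4286
  Lq = P₀·a^2·ρ / (2!(1-ρ)²) = 0.4286 × 0.6400 × 0.4000 / (2 × 0.3600) = 0.1524
  Wq_B = Lq/λ = 0.1524/12.0 = 0.01270
  W_B = Wq_B + 1/μ = 0.01270 + 0.06667 = 0.07937

Since W_A = 0.05076 < W_B = 0.07937, Option A (single fast server) has the shorter time in system.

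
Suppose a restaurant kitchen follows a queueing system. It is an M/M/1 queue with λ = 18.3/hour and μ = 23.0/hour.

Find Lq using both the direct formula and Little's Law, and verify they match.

Method 1 (direct): Lq = λ²/(μ(μ-λ)) = 334.89/(23.0 × 4.70) = 3.0980

Method 2 (Little's Law):
W = 1/(μ-λ) = 1/4.70 = 0.21277
Wq = W - 1/μ = 0.21277 - 0.043478 = 0.16929
Lq = λWq = 18.3 × 0.16929 = 3.0980 ✔ (matches Method 1)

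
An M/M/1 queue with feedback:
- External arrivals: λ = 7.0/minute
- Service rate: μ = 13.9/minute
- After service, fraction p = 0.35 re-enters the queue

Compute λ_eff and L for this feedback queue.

Effective arrival rate: λ_eff = λ/(1-p) = 7.0/(1-0.35) = 7.0/0.65 = 10.76923
ρ = λ_eff/μ = 10.76923/13.9 = 0.774765
L = ρ/(1-ρ) = 0.774765/(1-0.774765) = 3.4398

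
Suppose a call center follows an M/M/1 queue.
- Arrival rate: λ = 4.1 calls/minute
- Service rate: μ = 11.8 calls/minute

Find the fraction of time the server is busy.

Server utilization: ρ = λ/μ
ρ = 4.1/11.8 = 0.3475
The server is busy 34.75% of the time.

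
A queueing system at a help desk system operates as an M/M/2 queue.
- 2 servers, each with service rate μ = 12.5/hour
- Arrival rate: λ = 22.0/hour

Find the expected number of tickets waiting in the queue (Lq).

Traffic intensity: ρ = λ/(cμ) = 22.0/(2×12.5) = 0.8800
Since ρ = 0.8800 < 1, system is stable.
Offered load a = λ/μ = cρ = 22.0/12.5 = 1.7600
P₀ = [ Σₙ₌₀^1 aⁿ/n! + a^2/(2!(1-ρ)) ]⁻¹
Σ = a^0/0! + a^1/1! = 1.0000 + 1.7600 = 2.7600
a^2/(2!(1-ρ)) = 3.0976/(2 × 0.1200) = 12.9067
P₀ = 1/(2.7600 + 12.9067) = 0.06383
Lq = P₀·a^2·ρ / (2!(1-ρ)²) = 0.06383 × 3.0976 × 0.8800 / (2 × 0.01440) = 6.0414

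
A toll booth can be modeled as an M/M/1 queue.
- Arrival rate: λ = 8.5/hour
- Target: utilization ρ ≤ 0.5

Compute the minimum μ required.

ρ = λ/μ, so μ = λ/ρ
μ ≥ 8.5/0.5 = 17.0000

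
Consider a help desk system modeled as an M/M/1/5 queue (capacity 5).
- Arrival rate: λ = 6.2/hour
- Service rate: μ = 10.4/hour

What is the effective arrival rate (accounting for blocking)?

ρ = λ/μ = 6.2/10.4 = 0.59615
P₀ = (1-ρ)/(1-ρ^(K+1)) = (1-0.59615)/(1-0.59615^6) = 0.40385/0.95511 = 0.4228
P_K = P₀×ρ^K = 0.4228 × 0.59615^5 = 0.4228 × 0.07530 = 0.03184
λ_eff = λ(1-P_K) = 6.2 × (1 - 0.03184) = 6.2 × 0.96816 = 6.0026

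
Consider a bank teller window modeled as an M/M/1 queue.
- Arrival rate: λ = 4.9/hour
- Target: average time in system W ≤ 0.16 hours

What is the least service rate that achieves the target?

For M/M/1: W = 1/(μ-λ)
Need W ≤ 0.16, so 1/(μ-λ) ≤ 0.16
μ - λ ≥ 1/0.16 = 6.2500
μ ≥ 4.9 + 6.2500 = 11.1500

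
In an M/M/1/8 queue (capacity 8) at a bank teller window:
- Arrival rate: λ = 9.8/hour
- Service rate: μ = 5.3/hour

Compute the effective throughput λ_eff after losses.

ρ = λ/μ = 9.8/5.3 = 1.84906
P₀ = (1-ρ)/(1-ρ^(K+1)) = (1-1.84906)/(1-1.84906^9) = -0.8491/-251.6731 = 0.003374
P_K = P₀×ρ^K = 0.0033737 × 1.84906^8 = 0.0033737 × 136.6495 = 0.4610
λ_eff = λ(1-P_K) = 9.8 × (1 - 0.46101) = 9.8 × 0.53899 = 5.2821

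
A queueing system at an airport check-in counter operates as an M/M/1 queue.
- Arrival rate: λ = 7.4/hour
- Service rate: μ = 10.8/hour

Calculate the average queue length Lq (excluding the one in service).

ρ = λ/μ = 7.4/10.8 = 0.6852
For M/M/1: Lq = λ²/(μ(μ-λ))
Lq = 54.76/(10.8 × 3.40)
Lq = 1.4913 passengers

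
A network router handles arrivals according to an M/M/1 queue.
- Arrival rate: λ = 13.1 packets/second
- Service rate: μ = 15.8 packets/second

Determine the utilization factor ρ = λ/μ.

Server utilization: ρ = λ/μ
ρ = 13.1/15.8 = 0.8291
The server is busy 82.91% of the time.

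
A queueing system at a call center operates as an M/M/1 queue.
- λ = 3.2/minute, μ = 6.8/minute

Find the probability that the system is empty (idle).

ρ = λ/μ = 3.2/6.8 = 0.4706
P(0) = 1 - ρ = 1 - 0.4706 = 0.5294
The server is idle 52.94% of the time.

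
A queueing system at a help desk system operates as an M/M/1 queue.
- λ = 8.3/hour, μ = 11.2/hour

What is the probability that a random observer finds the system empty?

ρ = λ/μ = 8.3/11.2 = 0.7411
P(0) = 1 - ρ = 1 - 0.7411 = 0.2589
The server is idle 25.89% of the time.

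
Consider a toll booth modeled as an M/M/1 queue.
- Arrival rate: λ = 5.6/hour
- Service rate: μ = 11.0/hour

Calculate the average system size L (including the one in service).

ρ = λ/μ = 5.6/11.0 = 0.5091
For M/M/1: L = λ/(μ-λ)
L = 5.6/(11.0-5.6) = 5.6/5.40
L = 1.0370 vehicles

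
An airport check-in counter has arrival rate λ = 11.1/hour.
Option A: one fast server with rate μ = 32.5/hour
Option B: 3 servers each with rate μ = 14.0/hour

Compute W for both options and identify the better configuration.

Option A: single server μ = 32.5 (M/M/1)
  ρ_A = 11.1/32.5 = 0.3415
  W_A = 1/(μ-λ) = 1/(32.5-11.1) = 1/21.40 = 0.04673

Option B: 3 servers μ = 14.0 (M/M/3)
  ρ_B = λ/(cμ) = 11.1/(3×14.0) = 0.2643
  Offered load a = λ/μ = cρ = 11.1/14.0 = 0.7929
  P₀ = [ Σₙ₌₀^2 aⁿ/n! + a^3/(3!(1-ρ)) ]⁻¹
  Σ = a^0/0! + a^1/1! + a^2/2! = 1.0000 + 0.7929 + 0.3143 = 2.1072
  a^3/(3!(1-ρ)) = 0.4984/(6 × 0.7357) = 0.1129
  P₀ = 1/(2.1072 + 0.1129) = 0.4504
  Lq = P₀·a^3·ρ / (3!(1-ρ)²) = 0.4504 × 0.4984 × 0.2643 / (6 × 0.5413) = 0.01827
  Wq_B = Lq/λ = 0.01827/11.1 = 0.0016459
  W_B = Wq_B + 1/μ = 0.0016459 + 0.071429 = 0.07307

Since W_A = 0.04673 < W_B = 0.07307, Option A (single fast server) has the shorter time in system.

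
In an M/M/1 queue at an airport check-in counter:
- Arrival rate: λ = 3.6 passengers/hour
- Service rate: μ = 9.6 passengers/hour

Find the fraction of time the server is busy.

Server utilization: ρ = λ/μ
ρ = 3.6/9.6 = 0.3750
The server is busy 37.50% of the time.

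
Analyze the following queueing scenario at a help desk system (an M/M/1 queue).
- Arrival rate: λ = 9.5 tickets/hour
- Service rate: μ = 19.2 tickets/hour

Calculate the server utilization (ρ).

Server utilization: ρ = λ/μ
ρ = 9.5/19.2 = 0.4948
The server is busy 49.48% of the time.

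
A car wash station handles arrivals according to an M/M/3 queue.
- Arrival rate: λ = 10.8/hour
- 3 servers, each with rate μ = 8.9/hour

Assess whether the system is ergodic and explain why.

Stability requires ρ = λ/(cμ) < 1
ρ = 10.8/(3 × 8.9) = 10.8/26.70 = 0.4045
Since 0.4045 < 1, the system is STABLE.
The servers are busy 40.45% of the time.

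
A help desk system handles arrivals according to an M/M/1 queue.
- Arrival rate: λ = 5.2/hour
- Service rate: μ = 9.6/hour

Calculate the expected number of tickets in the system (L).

ρ = λ/μ = 5.2/9.6 = 0.5417
For M/M/1: L = λ/(μ-λ)
L = 5.2/(9.6-5.2) = 5.2/4.40
L = 1.1818 tickets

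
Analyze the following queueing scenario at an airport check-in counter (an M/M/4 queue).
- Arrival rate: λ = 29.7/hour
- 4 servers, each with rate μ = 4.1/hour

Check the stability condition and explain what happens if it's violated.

Stability requires ρ = λ/(cμ) < 1
ρ = 29.7/(4 × 4.1) = 29.7/16.40 = 1.8110
Since 1.8110 ≥ 1, the system is UNSTABLE.
Need c > λ/μ = 29.7/4.1 = 7.24.
Minimum servers needed: c = 8.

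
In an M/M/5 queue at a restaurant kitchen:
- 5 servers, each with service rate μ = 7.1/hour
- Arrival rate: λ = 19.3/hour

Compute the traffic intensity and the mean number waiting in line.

Traffic intensity: ρ = λ/(cμ) = 19.3/(5×7.1) = 0.5437
Since ρ = 0.5437 < 1, system is stable.
Offered load a = λ/μ = cρ = 19.3/7.1 = 2.7183
P₀ = [ Σₙ₌₀^4 aⁿ/n! + a^5/(5!(1-ρ)) ]⁻¹
Σ = a^0/0! + a^1/1! + a^2/2! + a^3/3! + a^4/4! = 1.0000 + 2.7183 + 3.6946 + 3.3477 + 2.2750 = 13.0356
a^5/(5!(1-ρ)) = 148.4208/(120 × 0.456338) = 2.7104
P₀ = 1/(13.0356 + 2.7104) = 0.06351
Lq = P₀·a^5·ρ / (5!(1-ρ)²) = 0.06351 × 148.4208 × 0.5437 / (120 × 0.2082) = 0.2051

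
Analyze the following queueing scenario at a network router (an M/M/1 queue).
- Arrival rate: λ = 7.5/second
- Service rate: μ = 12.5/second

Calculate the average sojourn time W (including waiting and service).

First, compute utilization: ρ = λ/μ = 7.5/12.5 = 0.6000
For M/M/1: W = 1/(μ-λ)
W = 1/(12.5-7.5) = 1/5.00
W = 0.2000 seconds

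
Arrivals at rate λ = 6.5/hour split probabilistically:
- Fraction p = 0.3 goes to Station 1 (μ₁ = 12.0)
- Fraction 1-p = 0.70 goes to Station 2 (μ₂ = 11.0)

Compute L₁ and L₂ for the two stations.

Effective rates: λ₁ = 6.5×0.3 = 1.95, λ₂ = 6.5×0.70 = 4.55
Station 1: ρ₁ = 1.95/12.0 = 0.1625, L₁ = ρ₁/(1-ρ₁) = 0.1625/(1-0.1625) = 0.1940
Station 2: ρ₂ = 4.55/11.0 = 0.41364, L₂ = ρ₂/(1-ρ₂) = 0.41364/(1-0.41364) = 0.7054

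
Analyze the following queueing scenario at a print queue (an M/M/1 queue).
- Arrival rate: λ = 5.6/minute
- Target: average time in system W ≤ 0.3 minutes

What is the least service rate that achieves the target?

For M/M/1: W = 1/(μ-λ)
Need W ≤ 0.3, so 1/(μ-λ) ≤ 0.3
μ - λ ≥ 1/0.3 = 3.3333
μ ≥ 5.6 + 3.3333 = 8.9333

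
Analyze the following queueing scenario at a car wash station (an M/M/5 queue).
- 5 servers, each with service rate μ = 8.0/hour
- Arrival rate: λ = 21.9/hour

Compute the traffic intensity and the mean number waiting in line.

Traffic intensity: ρ = λ/(cμ) = 21.9/(5×8.0) = 0.5475
Since ρ = 0.5475 < 1, system is stable.
Offered load a = λ/μ = cρ = 21.9/8.0 = 2.7375
P₀ = [ Σₙ₌₀^4 aⁿ/n! + a^5/(5!(1-ρ)) ]⁻¹
Σ = a^0/0! + a^1/1! + a^2/2! + a^3/3! + a^4/4! = 1.0000 + 2.7375 + 3.7470 + 3.4191 + 2.3399 = 13.2435
a^5/(5!(1-ρ)) = 153.7343/(120 × 0.4525) = 2.8312
P₀ = 1/(13.2435 + 2.8312) = 0.06221
Lq = P₀·a^5·ρ / (5!(1-ρ)²) = 0.06221 × 153.7343 × 0.5475 / (120 × 0.2048) = 0.2131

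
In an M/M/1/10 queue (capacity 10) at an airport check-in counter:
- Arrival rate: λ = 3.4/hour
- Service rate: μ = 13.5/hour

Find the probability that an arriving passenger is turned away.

ρ = λ/μ = 3.4/13.5 = 0.251852
P₀ = (1-ρ)/(1-ρ^(K+1)) = (1-0.251852)/(1-0.251852^11) = 0.7481/1.0000 = 0.7481
P_K = P₀×ρ^K = 0.74815 × 0.251852^10 = 0.74815 × 0.0000010267 = 7.681e-07
Blocking probability = 0.00007681%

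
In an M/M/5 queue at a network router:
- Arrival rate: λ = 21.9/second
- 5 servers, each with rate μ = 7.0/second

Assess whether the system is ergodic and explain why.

Stability requires ρ = λ/(cμ) < 1
ρ = 21.9/(5 × 7.0) = 21.9/35.00 = 0.6257
Since 0.6257 < 1, the system is STABLE.
The servers are busy 62.57% of the time.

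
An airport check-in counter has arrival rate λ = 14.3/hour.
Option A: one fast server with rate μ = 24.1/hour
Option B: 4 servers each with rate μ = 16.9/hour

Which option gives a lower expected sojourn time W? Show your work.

Option A: single server μ = 24.1 (M/M/1)
  ρ_A = 14.3/24.1 = 0.5934
  W_A = 1/(μ-λ) = 1/(24.1-14.3) = 1/9.80 = 0.1020

Option B: 4 servers μ = 16.9 (M/M/4)
  ρ_B = λ/(cμ) = 14.3/(4×16.9) = 0.2115
  Offered load a = λ/μ = cρ = 14.3/16.9 = 0.8462
  P₀ = [ Σₙ₌₀^3 aⁿ/n! + a^4/(4!(1-ρ)) ]⁻¹
  Σ = a^0/0! + a^1/1! + a^2/2! + a^3/3! = 1.0000 + 0.84615 + 0.35799 + 0.10097 = 2.3051
  a^4/(4!(1-ρ)) = 0.5126/(24 × 0.7885) = 0.02709
  P₀ = 1/(2.3051 + 0.02709) = 0.4288
  Lq = P₀·a^4·ρ / (4!(1-ρ)²) = 0.4288 × 0.5126 × 0.2115 / (24 × 0.6217) = 0.003116
  Wq_B = Lq/λ = 0.003116/14.3 = 0.0002179
  W_B = Wq_B + 1/μ = 0.0002179 + 0.05917 = 0.05939

Since W_B = 0.05939 < W_A = 0.1020, Option B (multiple servers) has the shorter time in system.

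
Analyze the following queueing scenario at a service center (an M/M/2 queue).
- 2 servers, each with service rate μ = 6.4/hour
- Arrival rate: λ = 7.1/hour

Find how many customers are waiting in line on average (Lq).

Traffic intensity: ρ = λ/(cμ) = 7.1/(2×6.4) = 0.5547
Since ρ = 0.5547 < 1, system is stable.
Offered load a = λ/μ = cρ = 7.1/6.4 = 1.1094
P₀ = [ Σₙ₌₀^1 aⁿ/n! + a^2/(2!(1-ρ)) ]⁻¹
Σ = a^0/0! + a^1/1! = 1.0000 + 1.1094 = 2.1094
a^2/(2!(1-ρ)) = 1.2307/(2 × 0.4453) = 1.3819
P₀ = 1/(2.1094 + 1.3819) = 0.2864
Lq = P₀·a^2·ρ / (2!(1-ρ)²) = 0.2864 × 1.2307 × 0.5547 / (2 × 0.1983) = 0.4930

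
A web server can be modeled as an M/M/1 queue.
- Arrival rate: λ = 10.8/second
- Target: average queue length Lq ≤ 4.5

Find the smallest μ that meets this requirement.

For M/M/1: Lq = λ²/(μ(μ-λ))
Need Lq ≤ 4.5, i.e. μ(μ-λ) ≥ λ²/4.5
μ² - 10.8μ - 116.64/4.5 ≥ 0  →  μ² - 10.8μ - 25.9200 ≥ 0
Quadratic formula (positive root): μ = [λ + √(λ² + 4×25.9200)]/2
Discriminant: 116.64 + 4×25.9200 = 220.3200, √220.3200 = 14.8432
μ ≥ (10.8 + 14.8432)/2 = 12.8216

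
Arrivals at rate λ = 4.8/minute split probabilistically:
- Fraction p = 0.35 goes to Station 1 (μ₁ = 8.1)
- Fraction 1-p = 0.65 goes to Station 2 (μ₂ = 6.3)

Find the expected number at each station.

Effective rates: λ₁ = 4.8×0.35 = 1.68, λ₂ = 4.8×0.65 = 3.12
Station 1: ρ₁ = 1.68/8.1 = 0.2074, L₁ = ρ₁/(1-ρ₁) = 0.2074/(1-0.2074) = 0.2617
Station 2: ρ₂ = 3.12/6.3 = 0.49524, L₂ = ρ₂/(1-ρ₂) = 0.49524/(1-0.49524) = 0.9811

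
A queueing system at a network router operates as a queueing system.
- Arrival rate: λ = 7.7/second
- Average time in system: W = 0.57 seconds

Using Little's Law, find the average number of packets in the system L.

Little's Law: L = λW
L = 7.7 × 0.57 = 4.3890 packets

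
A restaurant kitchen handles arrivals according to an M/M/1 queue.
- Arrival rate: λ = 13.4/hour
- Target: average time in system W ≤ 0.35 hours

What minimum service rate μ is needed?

For M/M/1: W = 1/(μ-λ)
Need W ≤ 0.35, so 1/(μ-λ) ≤ 0.35
μ - λ ≥ 1/0.35 = 2.8571
μ ≥ 13.4 + 2.8571 = 16.2571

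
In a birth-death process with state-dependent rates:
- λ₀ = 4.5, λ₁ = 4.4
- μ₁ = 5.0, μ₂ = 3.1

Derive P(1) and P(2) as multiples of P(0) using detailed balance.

Balance equations:
State 0: λ₀P₀ = μ₁P₁ → P₁ = (λ₀/μ₁)P₀ = (4.5/5.0)P₀ = 0.9000P₀
State 1: P₂ = (λ₀λ₁)/(μ₁μ₂)P₀ = (4.5×4.4)/(5.0×3.1)P₀ = 1.2774P₀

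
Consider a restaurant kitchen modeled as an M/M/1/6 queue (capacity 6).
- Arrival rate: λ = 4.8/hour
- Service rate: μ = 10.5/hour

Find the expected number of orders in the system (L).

ρ = λ/μ = 4.8/10.5 = 0.45714
P₀ = (1-ρ)/(1-ρ^(K+1)) = (1-0.45714)/(1-0.45714^7) = 0.54286/0.99583 = 0.5451
P_K = P₀×ρ^K = 0.5451 × 0.45714^6 = 0.5451 × 0.009126 = 0.004975
L = ρ[1 - (K+1)ρ^K + Kρ^(K+1)] / [(1-ρ)(1-ρ^(K+1))]
L = 0.45714 × (1 - 7×0.009126 + 6×0.004172) / ((1 - 0.45714) × (1 - 0.004172)) = 0.8128 orders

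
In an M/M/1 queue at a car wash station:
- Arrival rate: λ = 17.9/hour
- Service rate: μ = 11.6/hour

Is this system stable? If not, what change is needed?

Stability requires ρ = λ/(cμ) < 1
ρ = 17.9/(1 × 11.6) = 17.9/11.60 = 1.5431
Since 1.5431 ≥ 1, the system is UNSTABLE.
Queue grows without bound. Need μ > λ = 17.9.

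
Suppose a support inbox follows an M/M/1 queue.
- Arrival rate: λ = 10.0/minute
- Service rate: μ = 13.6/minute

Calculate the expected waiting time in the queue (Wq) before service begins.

First, compute utilization: ρ = λ/μ = 10.0/13.6 = 0.7353
For M/M/1: Wq = λ/(μ(μ-λ))
Wq = 10.0/(13.6 × (13.6-10.0))
Wq = 10.0/(13.6 × 3.60)
Wq = 0.2042 minutes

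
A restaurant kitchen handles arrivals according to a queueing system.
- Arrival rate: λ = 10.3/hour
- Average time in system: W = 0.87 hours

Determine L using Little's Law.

Little's Law: L = λW
L = 10.3 × 0.87 = 8.9610 orders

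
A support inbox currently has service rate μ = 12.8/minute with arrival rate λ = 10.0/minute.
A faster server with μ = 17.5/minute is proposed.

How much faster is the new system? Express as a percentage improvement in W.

System 1: ρ₁ = 10.0/12.8 = 0.7812, W₁ = 1/(12.8-10.0) = 0.3571
System 2: ρ₂ = 10.0/17.5 = 0.5714, W₂ = 1/(17.5-10.0) = 0.1333
Improvement: (W₁-W₂)/W₁ = (0.3571-0.1333)/0.3571 = 62.67%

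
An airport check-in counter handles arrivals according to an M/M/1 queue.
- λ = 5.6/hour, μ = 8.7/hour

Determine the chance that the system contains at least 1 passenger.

ρ = λ/μ = 5.6/8.7 = 0.6437
P(N ≥ n) = ρⁿ
P(N ≥ 1) = 0.6437^1
P(N ≥ 1) = 0.6437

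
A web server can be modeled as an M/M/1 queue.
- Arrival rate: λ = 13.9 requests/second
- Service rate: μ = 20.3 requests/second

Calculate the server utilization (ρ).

Server utilization: ρ = λ/μ
ρ = 13.9/20.3 = 0.6847
The server is busy 68.47% of the time.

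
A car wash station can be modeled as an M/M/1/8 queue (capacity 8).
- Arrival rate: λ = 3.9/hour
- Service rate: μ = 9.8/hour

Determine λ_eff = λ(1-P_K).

ρ = λ/μ = 3.9/9.8 = 0.39796
P₀ = (1-ρ)/(1-ρ^(K+1)) = (1-0.39796)/(1-0.39796^9) = 0.6020/0.9997 = 0.6022
P_K = P₀×ρ^K = 0.6022 × 0.39796^8 = 0.6022 × 0.0006291 = 0.0003788
λ_eff = λ(1-P_K) = 3.9 × (1 - 0.0003788) = 3.9 × 0.99962 = 3.8985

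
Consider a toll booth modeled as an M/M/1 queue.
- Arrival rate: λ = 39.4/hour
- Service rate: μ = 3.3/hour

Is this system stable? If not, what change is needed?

Stability requires ρ = λ/(cμ) < 1
ρ = 39.4/(1 × 3.3) = 39.4/3.30 = 11.9394
Since 11.9394 ≥ 1, the system is UNSTABLE.
Queue grows without bound. Need μ > λ = 39.4.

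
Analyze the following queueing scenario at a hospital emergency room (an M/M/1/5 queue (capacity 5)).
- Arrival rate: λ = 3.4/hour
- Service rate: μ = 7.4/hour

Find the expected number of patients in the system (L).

ρ = λ/μ = 3.4/7.4 = 0.45946
P₀ = (1-ρ)/(1-ρ^(K+1)) = (1-0.45946)/(1-0.45946^6) = 0.54054/0.99059 = 0.5457
P_K = P₀×ρ^K = 0.54567 × 0.45946^5 = 0.54567 × 0.020476 = 0.01117
L = ρ[1 - (K+1)ρ^K + Kρ^(K+1)] / [(1-ρ)(1-ρ^(K+1))]
L = 0.45946 × (1 - 6×0.02048 + 5×0.009408) / ((1 - 0.45946) × (1 - 0.009408)) = 0.7930 patients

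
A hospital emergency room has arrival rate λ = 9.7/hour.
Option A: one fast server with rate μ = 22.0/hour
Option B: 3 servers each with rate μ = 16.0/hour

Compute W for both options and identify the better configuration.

Option A: single server μ = 22.0 (M/M/1)
  ρ_A = 9.7/22.0 = 0.4409
  W_A = 1/(μ-λ) = 1/(22.0-9.7) = 1/12.30 = 0.08130

Option B: 3 servers μ = 16.0 (M/M/3)
  ρ_B = λ/(cμ) = 9.7/(3×16.0) = 0.2021
  Offered load a = λ/μ = cρ = 9.7/16.0 = 0.6062
  P₀ = [ Σₙ₌₀^2 aⁿ/n! + a^3/(3!(1-ρ)) ]⁻¹
  Σ = a^0/0! + a^1/1! + a^2/2! = 1.0000 + 0.6062 + 0.1838 = 1.7900
  a^3/(3!(1-ρ)) = 0.2228/(6 × 0.7979) = 0.04654
  P₀ = 1/(1.7900 + 0.04654) = 0.5445
  Lq = P₀·a^3·ρ / (3!(1-ρ)²) = 0.5445 × 0.2228 × 0.2021 / (6 × 0.6367) = 0.006418
  Wq_B = Lq/λ = 0.0064182/9.7 = 0.0006617
  W_B = Wq_B + 1/μ = 0.0006617 + 0.06250 = 0.06316

Since W_B = 0.06316 < W_A = 0.08130, Option B (multiple servers) has the shorter time in system.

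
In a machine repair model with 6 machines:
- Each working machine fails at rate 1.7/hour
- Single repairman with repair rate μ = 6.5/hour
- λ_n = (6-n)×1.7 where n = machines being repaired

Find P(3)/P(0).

P(3)/P(0) = ∏_{i=0}^{3-1} λ_i/μ_{i+1}
= (6-0)×1.7/6.5 × (6-1)×1.7/6.5 × (6-2)×1.7/6.5
= 2.1468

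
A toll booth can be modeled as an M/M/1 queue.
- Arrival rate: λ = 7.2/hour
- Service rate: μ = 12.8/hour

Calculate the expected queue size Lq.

ρ = λ/μ = 7.2/12.8 = 0.5625
For M/M/1: Lq = λ²/(μ(μ-λ))
Lq = 51.84/(12.8 × 5.60)
Lq = 0.7232 vehicles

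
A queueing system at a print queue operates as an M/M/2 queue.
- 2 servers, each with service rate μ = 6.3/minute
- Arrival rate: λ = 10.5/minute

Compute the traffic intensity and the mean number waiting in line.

Traffic intensity: ρ = λ/(cμ) = 10.5/(2×6.3) = 0.8333
Since ρ = 0.8333 < 1, system is stable.
Offered load a = λ/μ = cρ = 10.5/6.3 = 1.6667
P₀ = [ Σₙ₌₀^1 aⁿ/n! + a^2/(2!(1-ρ)) ]⁻¹
Σ = a^0/0! + a^1/1! = 1.0000 + 1.6667 = 2.6667
a^2/(2!(1-ρ)) = 2.77778/(2 × 0.166667) = 8.3333
P₀ = 1/(2.6667 + 8.3333) = 0.09091
Lq = P₀·a^2·ρ / (2!(1-ρ)²) = 0.090909 × 2.7778 × 0.83333 / (2 × 0.027778) = 3.7879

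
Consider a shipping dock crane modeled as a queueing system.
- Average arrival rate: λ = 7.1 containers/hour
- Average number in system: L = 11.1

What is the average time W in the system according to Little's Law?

Little's Law: L = λW, so W = L/λ
W = 11.1/7.1 = 1.5634 hours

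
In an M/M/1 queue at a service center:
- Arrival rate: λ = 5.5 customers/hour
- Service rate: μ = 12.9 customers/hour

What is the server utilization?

Server utilization: ρ = λ/μ
ρ = 5.5/12.9 = 0.4264
The server is busy 42.64% of the time.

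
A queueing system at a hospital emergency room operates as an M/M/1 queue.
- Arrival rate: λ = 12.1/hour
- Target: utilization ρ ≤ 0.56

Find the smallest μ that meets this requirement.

ρ = λ/μ, so μ = λ/ρ
μ ≥ 12.1/0.56 = 21.6071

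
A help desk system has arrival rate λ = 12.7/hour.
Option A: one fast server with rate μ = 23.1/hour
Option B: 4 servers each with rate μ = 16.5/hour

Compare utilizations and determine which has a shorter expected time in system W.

Option A: single server μ = 23.1 (M/M/1)
  ρ_A = 12.7/23.1 = 0.5498
  W_A = 1/(μ-λ) = 1/(23.1-12.7) = 1/10.40 = 0.09615

Option B: 4 servers μ = 16.5 (M/M/4)
  ρ_B = λ/(cμ) = 12.7/(4×16.5) = 0.1924
  Offered load a = λ/μ = cρ = 12.7/16.5 = 0.7697
  P₀ = [ Σₙ₌₀^3 aⁿ/n! + a^4/(4!(1-ρ)) ]⁻¹
  Σ = a^0/0! + a^1/1! + a^2/2! + a^3/3! = 1.0000 + 0.7697 + 0.2962 + 0.07600 = 2.1419
  a^4/(4!(1-ρ)) = 0.3510/(24 × 0.8076) = 0.01811
  P₀ = 1/(2.1419 + 0.01811) = 0.4630
  Lq = P₀·a^4·ρ / (4!(1-ρ)²) = 0.4630 × 0.3510 × 0.1924 / (24 × 0.6522) = 0.001998
  Wq_B = Lq/λ = 0.0019976/12.7 = 0.00015729
  W_B = Wq_B + 1/μ = 0.00015729 + 0.060606 = 0.06076

Since W_B = 0.06076 < W_A = 0.09615, Option B (multiple servers) has the shorter time in system.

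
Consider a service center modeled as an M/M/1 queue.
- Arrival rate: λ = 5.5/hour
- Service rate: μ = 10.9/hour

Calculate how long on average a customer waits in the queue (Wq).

First, compute utilization: ρ = λ/μ = 5.5/10.9 = 0.5046
For M/M/1: Wq = λ/(μ(μ-λ))
Wq = 5.5/(10.9 × (10.9-5.5))
Wq = 5.5/(10.9 × 5.40)
Wq = 0.09344 hours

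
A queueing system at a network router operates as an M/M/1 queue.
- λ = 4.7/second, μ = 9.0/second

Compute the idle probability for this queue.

ρ = λ/μ = 4.7/9.0 = 0.5222
P(0) = 1 - ρ = 1 - 0.5222 = 0.4778
The server is idle 47.78% of the time.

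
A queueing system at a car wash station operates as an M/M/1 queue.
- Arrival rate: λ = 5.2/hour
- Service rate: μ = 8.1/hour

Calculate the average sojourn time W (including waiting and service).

First, compute utilization: ρ = λ/μ = 5.2/8.1 = 0.6420
For M/M/1: W = 1/(μ-λ)
W = 1/(8.1-5.2) = 1/2.90
W = 0.3448 hours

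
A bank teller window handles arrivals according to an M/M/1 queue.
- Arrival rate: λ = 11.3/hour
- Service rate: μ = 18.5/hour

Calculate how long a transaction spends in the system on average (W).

First, compute utilization: ρ = λ/μ = 11.3/18.5 = 0.6108
For M/M/1: W = 1/(μ-λ)
W = 1/(18.5-11.3) = 1/7.20
W = 0.1389 hours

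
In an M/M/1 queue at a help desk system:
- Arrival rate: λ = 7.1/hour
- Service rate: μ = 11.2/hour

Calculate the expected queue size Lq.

ρ = λ/μ = 7.1/11.2 = 0.6339
For M/M/1: Lq = λ²/(μ(μ-λ))
Lq = 50.41/(11.2 × 4.10)
Lq = 1.0978 tickets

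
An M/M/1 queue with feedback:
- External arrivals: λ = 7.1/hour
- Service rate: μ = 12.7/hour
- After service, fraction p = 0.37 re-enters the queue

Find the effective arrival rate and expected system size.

Effective arrival rate: λ_eff = λ/(1-p) = 7.1/(1-0.37) = 7.1/0.63 = 11.26984
ρ = λ_eff/μ = 11.26984/12.7 = 0.887389
L = ρ/(1-ρ) = 0.887389/(1-0.887389) = 7.8801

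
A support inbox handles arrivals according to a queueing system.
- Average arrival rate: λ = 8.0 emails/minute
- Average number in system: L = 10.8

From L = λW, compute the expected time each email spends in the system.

Little's Law: L = λW, so W = L/λ
W = 10.8/8.0 = 1.3500 minutes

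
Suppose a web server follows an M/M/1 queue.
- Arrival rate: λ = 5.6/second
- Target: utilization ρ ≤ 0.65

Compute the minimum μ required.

ρ = λ/μ, so μ = λ/ρ
μ ≥ 5.6/0.65 = 8.6154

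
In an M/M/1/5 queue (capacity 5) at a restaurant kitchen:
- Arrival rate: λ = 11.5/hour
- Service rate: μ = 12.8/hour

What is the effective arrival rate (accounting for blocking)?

ρ = λ/μ = 11.5/12.8 = 0.89844
P₀ = (1-ρ)/(1-ρ^(K+1)) = (1-0.89844)/(1-0.89844^6) = 0.10156/0.47406 = 0.2142
P_K = P₀×ρ^K = 0.2142 × 0.89844^5 = 0.2142 × 0.5854 = 0.1254
λ_eff = λ(1-P_K) = 11.5 × (1 - 0.12541) = 11.5 × 0.87459 = 10.0578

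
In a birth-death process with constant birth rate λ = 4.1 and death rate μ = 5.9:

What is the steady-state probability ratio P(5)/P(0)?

For constant rates: P(n)/P(0) = (λ/μ)^n
P(5)/P(0) = (4.1/5.9)^5 = 0.69492^5 = 0.1621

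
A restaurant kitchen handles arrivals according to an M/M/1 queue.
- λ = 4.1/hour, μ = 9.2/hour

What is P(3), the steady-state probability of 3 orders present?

ρ = λ/μ = 4.1/9.2 = 0.44565
P(n) = (1-ρ)ρⁿ
P(3) = (1-0.44565) × 0.44565^3
P(3) = 0.55435 × 0.088508
P(3) = 0.04906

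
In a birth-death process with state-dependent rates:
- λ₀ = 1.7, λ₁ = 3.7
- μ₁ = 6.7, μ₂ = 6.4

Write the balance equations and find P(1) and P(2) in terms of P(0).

Balance equations:
State 0: λ₀P₀ = μ₁P₁ → P₁ = (λ₀/μ₁)P₀ = (1.7/6.7)P₀ = 0.2537P₀
State 1: P₂ = (λ₀λ₁)/(μ₁μ₂)P₀ = (1.7×3.7)/(6.7×6.4)P₀ = 0.1467P₀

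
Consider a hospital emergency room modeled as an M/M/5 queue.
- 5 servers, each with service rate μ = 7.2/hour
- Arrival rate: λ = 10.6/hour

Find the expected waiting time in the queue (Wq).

Traffic intensity: ρ = λ/(cμ) = 10.6/(5×7.2) = 0.2944
Since ρ = 0.2944 < 1, system is stable.
Offered load a = λ/μ = cρ = 10.6/7.2 = 1.4722
P₀ = [ Σₙ₌₀^4 aⁿ/n! + a^5/(5!(1-ρ)) ]⁻¹
Σ = a^0/0! + a^1/1! + a^2/2! + a^3/3! + a^4/4! = 1.0000 + 1.4722 + 1.0837 + 0.53183 + 0.19574 = 4.2835
a^5/(5!(1-ρ)) = 6.9162/(120 × 0.70556) = 0.08169
P₀ = 1/(4.2835 + 0.08169) = 0.2291
Lq = P₀·a^5·ρ / (5!(1-ρ)²) = 0.2291 × 6.9162 × 0.2944 / (120 × 0.4978) = 0.007809
Wq = Lq/λ = 0.007809/10.6 = 0.0007367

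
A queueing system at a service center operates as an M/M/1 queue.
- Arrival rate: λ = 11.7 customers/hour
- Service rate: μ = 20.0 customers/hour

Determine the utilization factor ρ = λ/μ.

Server utilization: ρ = λ/μ
ρ = 11.7/20.0 = 0.5850
The server is busy 58.50% of the time.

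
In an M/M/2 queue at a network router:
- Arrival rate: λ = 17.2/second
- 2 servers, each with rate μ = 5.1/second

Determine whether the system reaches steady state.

Stability requires ρ = λ/(cμ) < 1
ρ = 17.2/(2 × 5.1) = 17.2/10.20 = 1.6863
Since 1.6863 ≥ 1, the system is UNSTABLE.
Need c > λ/μ = 17.2/5.1 = 3.37.
Minimum servers needed: c = 4.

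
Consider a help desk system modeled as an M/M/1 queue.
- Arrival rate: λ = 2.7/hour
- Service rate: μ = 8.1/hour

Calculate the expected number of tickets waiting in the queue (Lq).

ρ = λ/μ = 2.7/8.1 = 0.3333
For M/M/1: Lq = λ²/(μ(μ-λ))
Lq = 7.29/(8.1 × 5.40)
Lq = 0.1667 tickets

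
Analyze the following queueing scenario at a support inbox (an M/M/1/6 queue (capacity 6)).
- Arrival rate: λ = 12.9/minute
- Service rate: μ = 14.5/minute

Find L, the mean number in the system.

ρ = λ/μ = 12.9/14.5 = 0.889655
P₀ = (1-ρ)/(1-ρ^(K+1)) = (1-0.889655)/(1-0.889655^7) = 0.1103/0.5589 = 0.1974
P_K = P₀×ρ^K = 0.1974376 × 0.889655^6 = 0.1974376 × 0.4958265 = 0.09789
L = ρ[1 - (K+1)ρ^K + Kρ^(K+1)] / [(1-ρ)(1-ρ^(K+1))]
L = 0.889655 × (1 - 7×0.495827 + 6×0.441115) / ((1 - 0.889655) × (1 - 0.441115)) = 2.5376 emails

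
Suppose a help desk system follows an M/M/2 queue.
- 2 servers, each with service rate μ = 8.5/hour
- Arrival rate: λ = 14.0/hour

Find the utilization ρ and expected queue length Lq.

Traffic intensity: ρ = λ/(cμ) = 14.0/(2×8.5) = 0.8235
Since ρ = 0.8235 < 1, system is stable.
Offered load a = λ/μ = cρ = 14.0/8.5 = 1.6471
P₀ = [ Σₙ₌₀^1 aⁿ/n! + a^2/(2!(1-ρ)) ]⁻¹
Σ = a^0/0! + a^1/1! = 1.0000 + 1.6471 = 2.6471
a^2/(2!(1-ρ)) = 2.7128/(2 × 0.17647) = 7.6863
P₀ = 1/(2.6471 + 7.6863) = 0.09677
Lq = P₀·a^2·ρ / (2!(1-ρ)²) = 0.09677 × 2.7128 × 0.8235 / (2 × 0.03114) = 3.4712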